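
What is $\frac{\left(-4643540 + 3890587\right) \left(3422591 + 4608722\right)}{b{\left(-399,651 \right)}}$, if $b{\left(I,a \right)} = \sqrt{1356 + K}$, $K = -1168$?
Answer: $- \frac{128663855687 \sqrt{47}}{2} \approx -4.4104 \cdot 10^{11}$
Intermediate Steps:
$b{\left(I,a \right)} = 2 \sqrt{47}$ ($b{\left(I,a \right)} = \sqrt{1356 - 1168} = \sqrt{188} = 2 \sqrt{47}$)
$\frac{\left(-4643540 + 3890587\right) \left(3422591 + 4608722\right)}{b{\left(-399,651 \right)}} = \frac{\left(-4643540 + 3890587\right) \left(3422591 + 4608722\right)}{2 \sqrt{47}} = \left(-752953\right) 8031313 \frac{\sqrt{47}}{94} = - 6047201217289 \frac{\sqrt{47}}{94} = - \frac{128663855687 \sqrt{47}}{2}$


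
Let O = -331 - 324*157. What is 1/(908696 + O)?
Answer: 1/857497 ≈ 1.1662e-6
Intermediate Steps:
O = -51199 (O = -331 - 50868 = -51199)
1/(908696 + O) = 1/(908696 - 51199) = 1/857497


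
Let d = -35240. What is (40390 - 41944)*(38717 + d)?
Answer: -5403258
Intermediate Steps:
(40390 - 41944)*(38717 + d) = (40390 - 41944)*(38717 - 35240) = -1554*3477 = -5403258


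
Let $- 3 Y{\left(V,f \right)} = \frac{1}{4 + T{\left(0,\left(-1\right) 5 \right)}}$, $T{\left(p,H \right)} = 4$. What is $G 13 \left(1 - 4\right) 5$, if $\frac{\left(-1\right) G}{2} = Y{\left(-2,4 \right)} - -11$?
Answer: $\frac{17095}{4} \approx 4273.8$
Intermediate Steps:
$Y{\left(V,f \right)} = - \frac{1}{24}$ ($Y{\left(V,f \right)} = - \frac{1}{3 \left(4 + 4\right)} = - \frac{1}{3 \cdot 8} = \left(- \frac{1}{3}\right) \frac{1}{8} = - \frac{1}{24}$)
$G = - \frac{263}{12}$ ($G = - 2 \left(- \frac{1}{24} - -11\right) = - 2 \left(- \frac{1}{24} + 11\right) = \left(-2\right) \frac{263}{24} = - \frac{263}{12} \approx -21.917$)
$G 13 \left(1 - 4\right) 5 = \left(- \frac{263}{12}\right) 13 \left(1 - 4\right) 5 = - \frac{3419 \left(\left(-3\right) 5\right)}{12} = \left(- \frac{3419}{12}\right) \left(-15\right) = \frac{17095}{4}$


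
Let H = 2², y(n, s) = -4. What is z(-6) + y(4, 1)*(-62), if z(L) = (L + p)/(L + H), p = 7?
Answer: 495/2 ≈ 247.50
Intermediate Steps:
H = 4
z(L) = (7 + L)/(4 + L) (z(L) = (L + 7)/(L + 4) = (7 + L)/(4 + L))
z(-6) + y(4, 1)*(-62) = (7 - 6)/(4 - 6) - 4*(-62) = 1/(-2) + 248 = -½*1 + 248 = -½ + 248 = 495/2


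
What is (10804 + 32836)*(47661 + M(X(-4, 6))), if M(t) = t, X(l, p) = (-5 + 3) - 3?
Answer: 2079707840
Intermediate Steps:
X(l, p) = -5 (X(l, p) = -2 - 3 = -5)
(10804 + 32836)*(47661 + M(X(-4, 6))) = (10804 + 32836)*(47661 - 5) = 43640*47656 = 2079707840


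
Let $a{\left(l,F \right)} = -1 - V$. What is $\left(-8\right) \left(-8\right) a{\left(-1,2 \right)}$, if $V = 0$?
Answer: $-64$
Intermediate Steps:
$a{\left(l,F \right)} = -1$ ($a{\left(l,F \right)} = -1 - 0 = -1 + 0 = -1$)
$\left(-8\right) \left(-8\right) a{\left(-1,2 \right)} = \left(-8\right) \left(-8\right) \left(-1\right) = 64 \left(-1\right) = -64$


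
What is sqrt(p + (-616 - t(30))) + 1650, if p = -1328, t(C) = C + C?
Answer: 1650 + 2*I*sqrt(501) ≈ 1650.0 + 44.766*I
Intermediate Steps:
t(C) = 2*C
sqrt(p + (-616 - t(30))) + 1650 = sqrt(-1328 + (-616 - 2*30)) + 1650 = sqrt(-1328 + (-616 - 1*60)) + 1650 = sqrt(-1328 + (-616 - 60)) + 1650 = sqrt(-1328 - 676) + 1650 = sqrt(-2004) + 1650 = 2*I*sqrt(501) + 1650 = 1650 + 2*I*sqrt(501)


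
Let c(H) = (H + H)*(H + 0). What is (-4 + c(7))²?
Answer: 8836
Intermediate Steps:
c(H) = 2*H² (c(H) = (2*H)*H = 2*H²)
(-4 + c(7))² = (-4 + 2*7²)² = (-4 + 2*49)² = (-4 + 98)² = 94² = 8836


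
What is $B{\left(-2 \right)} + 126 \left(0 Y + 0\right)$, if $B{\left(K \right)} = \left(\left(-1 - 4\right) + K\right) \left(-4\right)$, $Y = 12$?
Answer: $28$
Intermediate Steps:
$B{\left(K \right)} = 20 - 4 K$ ($B{\left(K \right)} = \left(\left(-1 - 4\right) + K\right) \left(-4\right) = \left(-5 + K\right) \left(-4\right) = 20 - 4 K$)
$B{\left(-2 \right)} + 126 \left(0 Y + 0\right) = \left(20 - -8\right) + 126 \left(0 \cdot 12 + 0\right) = \left(20 + 8\right) + 126 \left(0 + 0\right) = 28 + 126 \cdot 0 = 28 + 0 = 28$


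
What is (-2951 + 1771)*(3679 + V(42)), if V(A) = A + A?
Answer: -4440340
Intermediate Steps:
V(A) = 2*A
(-2951 + 1771)*(3679 + V(42)) = (-2951 + 1771)*(3679 + 2*42) = -1180*(3679 + 84) = -1180*3763 = -4440340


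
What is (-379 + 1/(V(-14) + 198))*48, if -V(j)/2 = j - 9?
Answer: -1109700/61 ≈ -18192.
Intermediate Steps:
V(j) = 18 - 2*j (V(j) = -2*(j - 9) = -2*(-9 + j) = 18 - 2*j)
(-379 + 1/(V(-14) + 198))*48 = (-379 + 1/((18 - 2*(-14)) + 198))*48 = (-379 + 1/((18 + 28) + 198))*48 = (-379 + 1/(46 + 198))*48 = (-379 + 1/244)*48 = -92475/244*48 = -1109700/61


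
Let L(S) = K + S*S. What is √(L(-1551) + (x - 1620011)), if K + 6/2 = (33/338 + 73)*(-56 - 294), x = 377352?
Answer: √192212966/13 ≈ 1066.5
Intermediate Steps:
K = -4324232/169 (K = -3 + (33/338 + 73)*(-56 - 294) = -3 + (33*(1/338) + 73)*(-350) = -3 + (33/338 + 73)*(-350) = -3 + (24707/338)*(-350) = -3 - 4323725/169 = -4324232/169 ≈ -25587.)
L(S) = -4324232/169 + S² (L(S) = -4324232/169 + S*S = -4324232/169 + S²)
√(L(-1551) + (x - 1620011)) = √((-4324232/169 + (-1551)²) + (377352 - 1620011)) = √((-4324232/169 + 2405601) - 1242659) = √(402222337/169 - 1242659) = √(192212966/169) = √192212966/13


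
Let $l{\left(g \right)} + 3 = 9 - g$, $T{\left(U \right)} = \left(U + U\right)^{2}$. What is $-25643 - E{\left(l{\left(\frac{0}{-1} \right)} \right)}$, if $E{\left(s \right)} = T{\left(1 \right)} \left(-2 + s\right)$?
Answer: $-25659$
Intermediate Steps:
$T{\left(U \right)} = 4 U^{2}$ ($T{\left(U \right)} = \left(2 U\right)^{2} = 4 U^{2}$)
$l{\left(g \right)} = 6 - g$ ($l{\left(g \right)} = -3 - \left(-9 + g\right) = 6 - g$)
$E{\left(s \right)} = -8 + 4 s$ ($E{\left(s \right)} = 4 \cdot 1^{2} \left(-2 + s\right) = 4 \cdot 1 \left(-2 + s\right) = 4 \left(-2 + s\right) = -8 + 4 s$)
$-25643 - E{\left(l{\left(\frac{0}{-1} \right)} \right)} = -25643 - \left(-8 + 4 \left(6 - \frac{0}{-1}\right)\right) = -25643 - \left(-8 + 4 \left(6 - 0 \left(-1\right)\right)\right) = -25643 - \left(-8 + 4 \left(6 - 0\right)\right) = -25643 - \left(-8 + 4 \left(6 + 0\right)\right) = -25643 - \left(-8 + 4 \cdot 6\right) = -25643 - \left(-8 + 24\right) = -25643 - 16 = -25659$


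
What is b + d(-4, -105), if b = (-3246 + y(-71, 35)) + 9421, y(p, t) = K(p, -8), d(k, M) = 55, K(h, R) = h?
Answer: 6159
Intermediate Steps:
y(p, t) = p
b = 6104 (b = (-3246 - 71) + 9421 = -3317 + 9421 = 6104)
b + d(-4, -105) = 6104 + 55 = 6159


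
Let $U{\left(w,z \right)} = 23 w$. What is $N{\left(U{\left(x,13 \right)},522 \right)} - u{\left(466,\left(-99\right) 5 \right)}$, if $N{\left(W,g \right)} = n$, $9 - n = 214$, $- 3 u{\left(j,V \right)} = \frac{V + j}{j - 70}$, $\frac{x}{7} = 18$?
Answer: $- \frac{243569}{1188} \approx -205.02$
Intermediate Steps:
$x = 126$ ($x = 7 \cdot 18 = 126$)
$u{\left(j,V \right)} = - \frac{V + j}{3 \left(-70 + j\right)}$ ($u{\left(j,V \right)} = - \frac{\left(V + j\right) \frac{1}{j - 70}}{3} = - \frac{\left(V + j\right) \frac{1}{-70 + j}}{3} = - \frac{\frac{1}{-70 + j} \left(V + j\right)}{3} = - \frac{V + j}{3 \left(-70 + j\right)}$)
$n = -205$ ($n = 9 - 214 = -205$)
$N{\left(W,g \right)} = -205$
$N{\left(U{\left(x,13 \right)},522 \right)} - u{\left(466,\left(-99\right) 5 \right)} = -205 - \frac{- \left(-99\right) 5 - 466}{3 \left(-70 + 466\right)} = -205 - \frac{\left(-1\right) \left(-495\right) - 466}{3 \cdot 396} = -205 - \frac{1}{3} \cdot \frac{1}{396} \left(495 - 466\right) = -205 - \frac{1}{3} \cdot \frac{1}{396} \cdot 29 = -205 - \frac{29}{1188} = - \frac{243569}{1188}$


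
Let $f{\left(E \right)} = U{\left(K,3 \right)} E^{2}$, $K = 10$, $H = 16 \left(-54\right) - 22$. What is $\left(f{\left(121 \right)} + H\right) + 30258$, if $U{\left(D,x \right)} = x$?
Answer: $73295$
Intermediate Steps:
$H = -886$ ($H = -864 - 22 = -886$)
$f{\left(E \right)} = 3 E^{2}$
$\left(f{\left(121 \right)} + H\right) + 30258 = \left(3 \cdot 121^{2} - 886\right) + 30258 = \left(3 \cdot 14641 - 886\right) + 30258 = \left(43923 - 886\right) + 30258 = 43037 + 30258 = 73295$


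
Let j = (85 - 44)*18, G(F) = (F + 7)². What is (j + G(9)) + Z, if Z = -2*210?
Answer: 574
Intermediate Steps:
G(F) = (7 + F)²
j = 738 (j = 41*18 = 738)
Z = -420
(j + G(9)) + Z = (738 + (7 + 9)²) - 420 = (738 + 16²) - 420 = (738 + 256) - 420 = 994 - 420 = 574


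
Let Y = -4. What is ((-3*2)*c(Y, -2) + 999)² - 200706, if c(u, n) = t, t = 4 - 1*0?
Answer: 749919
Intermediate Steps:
t = 4 (t = 4 + 0 = 4)
c(u, n) = 4
((-3*2)*c(Y, -2) + 999)² - 200706 = (-3*2*4 + 999)² - 200706 = (-6*4 + 999)² - 200706 = (-24 + 999)² - 200706 = 975² - 200706 = 950625 - 200706 = 749919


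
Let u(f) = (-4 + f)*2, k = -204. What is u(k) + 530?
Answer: 114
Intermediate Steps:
u(f) = -8 + 2*f
u(k) + 530 = (-8 + 2*(-204)) + 530 = (-8 - 408) + 530 = -416 + 530 = 114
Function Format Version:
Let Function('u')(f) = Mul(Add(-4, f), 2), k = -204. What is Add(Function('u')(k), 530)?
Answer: 114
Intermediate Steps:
Function('u')(f) = Add(-8, Mul(2, f))
Add(Function('u')(k), 530) = Add(Add(-8, Mul(2, -204)), 530) = Add(Add(-8, -408), 530) = Add(-416, 530) = 114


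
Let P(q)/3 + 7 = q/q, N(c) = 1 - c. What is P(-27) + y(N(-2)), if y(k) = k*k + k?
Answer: -6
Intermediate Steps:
P(q) = -18 (P(q) = -21 + 3*(q/q) = -21 + 3*1 = -21 + 3 = -18)
y(k) = k + k² (y(k) = k² + k = k + k²)
P(-27) + y(N(-2)) = -18 + (1 - 1*(-2))*(1 + (1 - 1*(-2))) = -18 + (1 + 2)*(1 + (1 + 2)) = -18 + 3*(1 + 3) = -18 + 3*4 = -18 + 12 = -6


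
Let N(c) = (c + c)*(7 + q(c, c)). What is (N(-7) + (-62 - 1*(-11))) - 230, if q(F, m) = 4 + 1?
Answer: -449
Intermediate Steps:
q(F, m) = 5
N(c) = 24*c (N(c) = (c + c)*(7 + 5) = (2*c)*12 = 24*c)
(N(-7) + (-62 - 1*(-11))) - 230 = (24*(-7) + (-62 - 1*(-11))) - 230 = (-168 + (-62 + 11)) - 230 = (-168 - 51) - 230 = -219 - 230 = -449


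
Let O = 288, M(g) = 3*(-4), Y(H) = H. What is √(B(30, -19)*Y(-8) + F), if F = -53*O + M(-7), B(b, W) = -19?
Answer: 2*I*√3781 ≈ 122.98*I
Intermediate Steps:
M(g) = -12
F = -15276 (F = -53*288 - 12 = -15264 - 12 = -15276)
√(B(30, -19)*Y(-8) + F) = √(-19*(-8) - 15276) = √(152 - 15276) = √(-15124) = 2*I*√3781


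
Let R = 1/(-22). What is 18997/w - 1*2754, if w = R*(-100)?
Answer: 71267/50 ≈ 1425.3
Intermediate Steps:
R = -1/22 ≈ -0.045455
w = 50/11 (w = -1/22*(-100) = 50/11 ≈ 4.5455)
18997/w - 1*2754 = 18997/(50/11) - 1*2754 = 18997*(11/50) - 2754 = 208967/50 - 2754 = 71267/50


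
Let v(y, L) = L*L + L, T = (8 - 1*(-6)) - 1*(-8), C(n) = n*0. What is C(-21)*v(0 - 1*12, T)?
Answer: 0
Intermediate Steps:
C(n) = 0
T = 22 (T = (8 + 6) + 8 = 14 + 8 = 22)
v(y, L) = L + L**2 (v(y, L) = L**2 + L = L + L**2)
C(-21)*v(0 - 1*12, T) = 0*(22*(1 + 22)) = 0*(22*23) = 0*506 = 0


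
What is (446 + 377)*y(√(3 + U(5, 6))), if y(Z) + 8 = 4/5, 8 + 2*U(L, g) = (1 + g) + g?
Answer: -29628/5 ≈ -5925.6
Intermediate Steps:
U(L, g) = -7/2 + g (U(L, g) = -4 + ((1 + g) + g)/2 = -4 + (1 + 2*g)/2 = -4 + (½ + g) = -7/2 + g)
y(Z) = -36/5 (y(Z) = -8 + 4/5 = -8 + 4*(⅕) = -8 + ⅘ = -36/5)
(446 + 377)*y(√(3 + U(5, 6))) = (446 + 377)*(-36/5) = 823*(-36/5) = -29628/5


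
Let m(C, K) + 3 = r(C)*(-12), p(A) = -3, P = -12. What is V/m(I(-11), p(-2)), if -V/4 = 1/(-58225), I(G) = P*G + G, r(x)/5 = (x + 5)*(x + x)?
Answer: -4/106523976675 ≈ -3.7550e-11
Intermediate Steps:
r(x) = 10*x*(5 + x) (r(x) = 5*((x + 5)*(x + x)) = 5*((5 + x)*(2*x)) = 5*(2*x*(5 + x)) = 10*x*(5 + x))
I(G) = -11*G (I(G) = -12*G + G = -11*G)
V = 4/58225 (V = -4/(-58225) = -4*(-1/58225) = 4/58225 ≈ 6.8699e-5)
m(C, K) = -3 - 120*C*(5 + C) (m(C, K) = -3 + (10*C*(5 + C))*(-12) = -3 - 120*C*(5 + C))
V/m(I(-11), p(-2)) = 4/(58225*(-3 - 120*(-11*(-11))*(5 - 11*(-11)))) = 4/(58225*(-3 - 120*121*(5 + 121))) = 4/(58225*(-3 - 120*121*126)) = 4/(58225*(-3 - 1829520)) = (4/58225)/(-1829523) = (4/58225)*(-1/1829523) = -4/106523976675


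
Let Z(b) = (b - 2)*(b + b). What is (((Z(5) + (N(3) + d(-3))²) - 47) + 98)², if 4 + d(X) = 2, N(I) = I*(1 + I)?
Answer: 32761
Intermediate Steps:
d(X) = -2 (d(X) = -4 + 2 = -2)
Z(b) = 2*b*(-2 + b) (Z(b) = (-2 + b)*(2*b) = 2*b*(-2 + b))
(((Z(5) + (N(3) + d(-3))²) - 47) + 98)² = (((2*5*(-2 + 5) + (3*(1 + 3) - 2)²) - 47) + 98)² = (((2*5*3 + (3*4 - 2)²) - 47) + 98)² = (((30 + (12 - 2)²) - 47) + 98)² = (((30 + 10²) - 47) + 98)² = (((30 + 100) - 47) + 98)² = ((130 - 47) + 98)² = (83 + 98)² = 181² = 32761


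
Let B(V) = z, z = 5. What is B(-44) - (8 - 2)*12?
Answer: -67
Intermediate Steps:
B(V) = 5
B(-44) - (8 - 2)*12 = 5 - (8 - 2)*12 = 5 - 6*12 = 5 - 1*72 = 5 - 72 = -67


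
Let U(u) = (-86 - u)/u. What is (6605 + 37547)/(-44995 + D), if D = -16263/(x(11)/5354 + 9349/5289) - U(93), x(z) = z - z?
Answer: -38388265464/47118939895 ≈ -0.81471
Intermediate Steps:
x(z) = 0
U(u) = (-86 - u)/u
D = -7997722180/869457 (D = -16263/(0/5354 + 9349/5289) - (-86 - 1*93)/93 = -16263/(0*(1/5354) + 9349*(1/5289)) - (-86 - 93)/93 = -16263/(0 + 9349/5289) - (-179)/93 = -16263/9349/5289 - 1*(-179/93) = -16263*5289/9349 + 179/93 = -86015007/9349 + 179/93 = -7997722180/869457 ≈ -9198.5)
(6605 + 37547)/(-44995 + D) = (6605 + 37547)/(-44995 - 7997722180/869457) = 44152/(-47118939895/869457) = 44152*(-869457/47118939895) = -38388265464/47118939895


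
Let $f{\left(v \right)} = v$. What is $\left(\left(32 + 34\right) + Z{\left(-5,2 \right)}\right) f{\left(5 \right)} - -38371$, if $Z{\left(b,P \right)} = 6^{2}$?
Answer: $38881$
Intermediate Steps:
$Z{\left(b,P \right)} = 36$
$\left(\left(32 + 34\right) + Z{\left(-5,2 \right)}\right) f{\left(5 \right)} - -38371 = \left(\left(32 + 34\right) + 36\right) 5 - -38371 = \left(66 + 36\right) 5 + 38371 = 102 \cdot 5 + 38371 = 510 + 38371 = 38881$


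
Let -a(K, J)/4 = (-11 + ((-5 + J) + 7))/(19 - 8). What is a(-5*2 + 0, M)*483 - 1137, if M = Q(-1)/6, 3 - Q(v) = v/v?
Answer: 4237/11 ≈ 385.18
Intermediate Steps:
Q(v) = 2 (Q(v) = 3 - v/v = 3 - 1*1 = 3 - 1 = 2)
M = 1/3 (M = 2/6 = 2*(1/6) = 1/3 ≈ 0.33333)
a(K, J) = 36/11 - 4*J/11 (a(K, J) = -4*(-11 + ((-5 + J) + 7))/(19 - 8) = -4*(-11 + (2 + J))/11 = -4*(-9 + J)/11 = -4*(-9/11 + J/11) = 36/11 - 4*J/11)
a(-5*2 + 0, M)*483 - 1137 = (36/11 - 4/11*1/3)*483 - 1137 = (36/11 - 4/33)*483 - 1137 = (104/33)*483 - 1137 = 16744/11 - 1137 = 4237/11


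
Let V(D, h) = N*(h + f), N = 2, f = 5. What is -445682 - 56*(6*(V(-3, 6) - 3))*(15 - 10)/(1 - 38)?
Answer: -16458314/37 ≈ -4.4482e+5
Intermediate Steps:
V(D, h) = 10 + 2*h (V(D, h) = 2*(h + 5) = 2*(5 + h) = 10 + 2*h)
-445682 - 56*(6*(V(-3, 6) - 3))*(15 - 10)/(1 - 38) = -445682 - 56*(6*((10 + 2*6) - 3))*(15 - 10)/(1 - 38) = -445682 - 56*(6*((10 + 12) - 3))*5/(-37) = -445682 - 56*(6*(22 - 3))*5*(-1/37) = -445682 - 56*(6*19)*(-5)/37 = -445682 - 56*114*(-5)/37 = -445682 - 6384*(-5)/37 = -445682 - 1*(-31920/37) = -445682 + 31920/37 = -16458314/37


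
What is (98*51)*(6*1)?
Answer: 29988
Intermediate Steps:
(98*51)*(6*1) = 4998*6 = 29988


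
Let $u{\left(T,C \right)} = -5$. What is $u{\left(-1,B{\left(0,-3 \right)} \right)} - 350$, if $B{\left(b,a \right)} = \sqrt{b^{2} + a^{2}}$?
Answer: $-355$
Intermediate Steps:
$B{\left(b,a \right)} = \sqrt{a^{2} + b^{2}}$
$u{\left(-1,B{\left(0,-3 \right)} \right)} - 350 = -5 - 350 = -355$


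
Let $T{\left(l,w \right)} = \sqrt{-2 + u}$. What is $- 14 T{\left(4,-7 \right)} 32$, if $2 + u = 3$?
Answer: $- 448 i \approx - 448.0 i$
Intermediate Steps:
$u = 1$ ($u = -2 + 3 = 1$)
$T{\left(l,w \right)} = i$ ($T{\left(l,w \right)} = \sqrt{-2 + 1} = \sqrt{-1} = i$)
$- 14 T{\left(4,-7 \right)} 32 = - 14 i 32 = - 448 i$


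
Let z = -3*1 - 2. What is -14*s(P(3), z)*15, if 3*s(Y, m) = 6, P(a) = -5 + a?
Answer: -420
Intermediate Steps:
z = -5 (z = -3 - 2 = -5)
s(Y, m) = 2 (s(Y, m) = (⅓)*6 = 2)
-14*s(P(3), z)*15 = -14*2*15 = -28*15 = -420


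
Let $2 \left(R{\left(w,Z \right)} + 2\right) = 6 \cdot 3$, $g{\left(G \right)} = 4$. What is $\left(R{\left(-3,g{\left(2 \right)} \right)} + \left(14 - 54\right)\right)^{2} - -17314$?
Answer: $18403$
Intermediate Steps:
$R{\left(w,Z \right)} = 7$ ($R{\left(w,Z \right)} = -2 + \frac{6 \cdot 3}{2} = -2 + \frac{1}{2} \cdot 18 = -2 + 9 = 7$)
$\left(R{\left(-3,g{\left(2 \right)} \right)} + \left(14 - 54\right)\right)^{2} - -17314 = \left(7 + \left(14 - 54\right)\right)^{2} - -17314 = \left(7 - 40\right)^{2} + 17314 = \left(-33\right)^{2} + 17314 = 1089 + 17314 = 18403$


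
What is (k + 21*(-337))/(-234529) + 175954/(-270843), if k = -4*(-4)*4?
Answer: -39366893707/63520537947 ≈ -0.61975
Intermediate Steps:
k = 64 (k = 16*4 = 64)
(k + 21*(-337))/(-234529) + 175954/(-270843) = (64 + 21*(-337))/(-234529) + 175954/(-270843) = (64 - 7077)*(-1/234529) + 175954*(-1/270843) = -7013*(-1/234529) - 175954/270843 = 7013/234529 - 175954/270843 = -39366893707/63520537947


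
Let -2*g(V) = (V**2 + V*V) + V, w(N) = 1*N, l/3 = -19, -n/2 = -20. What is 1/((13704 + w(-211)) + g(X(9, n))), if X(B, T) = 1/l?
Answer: 6498/87677569 ≈ 7.4112e-5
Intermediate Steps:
n = 40 (n = -2*(-20) = 40)
l = -57 (l = 3*(-19) = -57)
w(N) = N
X(B, T) = -1/57 (X(B, T) = 1/(-57) = -1/57)
g(V) = -V**2 - V/2 (g(V) = -((V**2 + V*V) + V)/2 = -((V**2 + V**2) + V)/2 = -(2*V**2 + V)/2 = -(V + 2*V**2)/2 = -V**2 - V/2)
1/((13704 + w(-211)) + g(X(9, n))) = 1/((13704 - 211) - 1*(-1/57)*(1/2 - 1/57)) = 1/(13493 - 1*(-1/57)*55/114) = 1/(13493 + 55/6498) = 1/(87677569/6498) = 6498/87677569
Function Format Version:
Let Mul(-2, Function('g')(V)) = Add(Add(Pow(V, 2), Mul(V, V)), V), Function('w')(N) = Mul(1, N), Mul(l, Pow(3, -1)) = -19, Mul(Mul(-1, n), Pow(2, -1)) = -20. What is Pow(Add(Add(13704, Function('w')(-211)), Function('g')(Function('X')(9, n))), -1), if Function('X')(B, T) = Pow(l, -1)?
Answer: Rational(6498, 87677569) ≈ 7.4112e-5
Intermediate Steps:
n = 40 (n = Mul(-2, -20) = 40)
l = -57 (l = Mul(3, -19) = -57)
Function('w')(N) = N
Function('X')(B, T) = Rational(-1, 57) (Function('X')(B, T) = Pow(-57, -1) = Rational(-1, 57))
Function('g')(V) = Add(Mul(-1, Pow(V, 2)), Mul(Rational(-1, 2), V)) (Function('g')(V) = Mul(Rational(-1, 2), Add(Add(Pow(V, 2), Mul(V, V)), V)) = Mul(Rational(-1, 2), Add(Add(Pow(V, 2), Pow(V, 2)), V)) = Mul(Rational(-1, 2), Add(Mul(2, Pow(V, 2)), V)) = Mul(Rational(-1, 2), Add(V, Mul(2, Pow(V, 2)))) = Add(Mul(-1, Pow(V, 2)), Mul(Rational(-1, 2), V)))
Pow(Add(Add(13704, Function('w')(-211)), Function('g')(Function('X')(9, n))), -1) = Pow(Add(Add(13704, -211), Mul(-1, Rational(-1, 57), Add(Rational(1, 2), Rational(-1, 57)))), -1) = Pow(Add(13493, Mul(-1, Rational(-1, 57), Rational(55, 114))), -1) = Pow(Add(13493, Rational(55, 6498)), -1) = Pow(Rational(87677569, 6498), -1) = Rational(6498, 87677569)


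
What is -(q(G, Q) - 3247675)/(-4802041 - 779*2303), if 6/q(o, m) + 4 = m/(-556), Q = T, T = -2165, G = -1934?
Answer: -191616161/389168602 ≈ -0.49237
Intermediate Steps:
Q = -2165
q(o, m) = 6/(-4 - m/556) (q(o, m) = 6/(-4 + m/(-556)) = 6/(-4 + m*(-1/556)) = 6/(-4 - m/556))
-(q(G, Q) - 3247675)/(-4802041 - 779*2303) = -(-3336/(2224 - 2165) - 3247675)/(-4802041 - 779*2303) = -(-3336/59 - 3247675)/(-4802041 - 1794037) = -(-3336*1/59 - 3247675)/(-6596078) = -(-3336/59 - 3247675)*(-1)/6596078 = -(-191616161)*(-1)/(59*6596078) = -1*191616161/389168602 = -191616161/389168602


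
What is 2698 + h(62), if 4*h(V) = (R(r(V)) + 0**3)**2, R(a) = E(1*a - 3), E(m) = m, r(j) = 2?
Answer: 10793/4 ≈ 2698.3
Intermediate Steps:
R(a) = -3 + a (R(a) = 1*a - 3 = a - 3 = -3 + a)
h(V) = 1/4 (h(V) = ((-3 + 2) + 0**3)**2/4 = (-1 + 0)**2/4 = (1/4)*(-1)**2 = (1/4)*1 = 1/4)
2698 + h(62) = 2698 + 1/4 = 10793/4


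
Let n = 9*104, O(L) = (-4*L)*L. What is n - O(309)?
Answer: 382860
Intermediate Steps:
O(L) = -4*L²
n = 936
n - O(309) = 936 - (-4)*309² = 936 - (-4)*95481 = 936 - 1*(-381924) = 936 + 381924 = 382860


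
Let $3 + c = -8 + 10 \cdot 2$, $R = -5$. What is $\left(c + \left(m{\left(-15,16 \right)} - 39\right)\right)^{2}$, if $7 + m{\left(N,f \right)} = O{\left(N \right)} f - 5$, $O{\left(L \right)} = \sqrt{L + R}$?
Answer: $-3356 - 2688 i \sqrt{5} \approx -3356.0 - 6010.5 i$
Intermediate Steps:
$O{\left(L \right)} = \sqrt{-5 + L}$ ($O{\left(L \right)} = \sqrt{L - 5} = \sqrt{-5 + L}$)
$m{\left(N,f \right)} = -12 + f \sqrt{-5 + N}$ ($m{\left(N,f \right)} = -7 + \left(\sqrt{-5 + N} f - 5\right) = -7 + \left(f \sqrt{-5 + N} - 5\right) = -7 + \left(-5 + f \sqrt{-5 + N}\right) = -12 + f \sqrt{-5 + N}$)
$c = 9$ ($c = -3 + \left(-8 + 10 \cdot 2\right) = -3 + \left(-8 + 20\right) = -3 + 12 = 9$)
$\left(c + \left(m{\left(-15,16 \right)} - 39\right)\right)^{2} = \left(9 - \left(51 - 16 \sqrt{-5 - 15}\right)\right)^{2} = \left(9 - \left(51 - 32 i \sqrt{5}\right)\right)^{2} = \left(-42 + 32 i \sqrt{5}\right)^{2}$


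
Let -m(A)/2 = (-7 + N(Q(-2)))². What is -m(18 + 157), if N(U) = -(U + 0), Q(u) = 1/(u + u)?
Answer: 729/8 ≈ 91.125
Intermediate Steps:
Q(u) = 1/(2*u)
N(U) = -U
m(A) = -729/8 (m(A) = -2*(-7 - 1/(2*(-2)))² = -2*(-7 - (-1)/(2*2))² = -2*(-7 - 1*(-¼))² = -2*(-7 + ¼)² = -2*(-27/4)² = -2*729/16 = -729/8)
-m(18 + 157) = -1*(-729/8) = 729/8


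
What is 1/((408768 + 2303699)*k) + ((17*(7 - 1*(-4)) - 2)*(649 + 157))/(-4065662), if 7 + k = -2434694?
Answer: -492364658282329516/13424909672813275977 ≈ -0.036675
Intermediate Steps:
k = -2434701 (k = -7 - 2434694 = -2434701)
1/((408768 + 2303699)*k) + ((17*(7 - 1*(-4)) - 2)*(649 + 157))/(-4065662) = 1/((408768 + 2303699)*(-2434701)) + ((17*(7 - 1*(-4)) - 2)*(649 + 157))/(-4065662) = -1/2434701/2712467 + ((17*(7 + 4) - 2)*806)*(-1/4065662) = (1/2712467)*(-1/2434701) + ((17*11 - 2)*806)*(-1/4065662) = -1/6604046117367 + ((187 - 2)*806)*(-1/4065662) = -1/6604046117367 + (185*806)*(-1/4065662) = -1/6604046117367 + 149110*(-1/4065662) = -1/6604046117367 - 74555/2032831 = -492364658282329516/13424909672813275977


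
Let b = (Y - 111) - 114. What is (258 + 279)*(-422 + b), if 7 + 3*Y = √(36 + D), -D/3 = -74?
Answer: -348692 + 179*√258 ≈ -3.4582e+5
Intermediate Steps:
D = 222 (D = -3*(-74) = 222)
Y = -7/3 + √258/3 (Y = -7/3 + √(36 + 222)/3 = -7/3 + √258/3 ≈ 3.0208)
b = -682/3 + √258/3 (b = ((-7/3 + √258/3) - 111) - 114 = (-340/3 + √258/3) - 114 = -682/3 + √258/3 ≈ -221.98)
(258 + 279)*(-422 + b) = (258 + 279)*(-422 + (-682/3 + √258/3)) = 537*(-1948/3 + √258/3) = -348692 + 179*√258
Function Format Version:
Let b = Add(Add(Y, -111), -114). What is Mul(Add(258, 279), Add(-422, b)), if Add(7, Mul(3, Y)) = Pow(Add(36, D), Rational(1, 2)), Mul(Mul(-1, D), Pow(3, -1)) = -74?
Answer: Add(-348692, Mul(179, Pow(258, Rational(1, 2)))) ≈ -3.4582e+5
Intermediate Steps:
D = 222 (D = Mul(-3, -74) = 222)
Y = Add(Rational(-7, 3), Mul(Rational(1, 3), Pow(258, Rational(1, 2)))) (Y = Add(Rational(-7, 3), Mul(Rational(1, 3), Pow(Add(36, 222), Rational(1, 2)))) = Add(Rational(-7, 3), Mul(Rational(1, 3), Pow(258, Rational(1, 2)))) ≈ 3.0208)
b = Add(Rational(-682, 3), Mul(Rational(1, 3), Pow(258, Rational(1, 2)))) (b = Add(Add(Add(Rational(-7, 3), Mul(Rational(1, 3), Pow(258, Rational(1, 2)))), -111), -114) = Add(Add(Rational(-340, 3), Mul(Rational(1, 3), Pow(258, Rational(1, 2)))), -114) = Add(Rational(-682, 3), Mul(Rational(1, 3), Pow(258, Rational(1, 2)))) ≈ -221.98)
Mul(Add(258, 279), Add(-422, b)) = Mul(Add(258, 279), Add(-422, Add(Rational(-682, 3), Mul(Rational(1, 3), Pow(258, Rational(1, 2)))))) = Mul(537, Add(Rational(-1948, 3), Mul(Rational(1, 3), Pow(258, Rational(1, 2))))) = Add(-348692, Mul(179, Pow(258, Rational(1, 2))))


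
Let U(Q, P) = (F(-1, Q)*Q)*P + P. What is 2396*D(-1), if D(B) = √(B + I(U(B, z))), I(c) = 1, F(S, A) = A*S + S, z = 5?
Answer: 0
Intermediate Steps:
F(S, A) = S + A*S
U(Q, P) = P + P*Q*(-1 - Q) (U(Q, P) = ((-(1 + Q))*Q)*P + P = ((-1 - Q)*Q)*P + P = (Q*(-1 - Q))*P + P = P*Q*(-1 - Q) + P = P + P*Q*(-1 - Q))
D(B) = √(1 + B) (D(B) = √(B + 1) = √(1 + B))
2396*D(-1) = 2396*√(1 - 1) = 2396*√0 = 2396*0 = 0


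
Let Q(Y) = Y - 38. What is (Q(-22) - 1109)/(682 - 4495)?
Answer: 1169/3813 ≈ 0.30658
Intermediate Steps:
Q(Y) = -38 + Y
(Q(-22) - 1109)/(682 - 4495) = ((-38 - 22) - 1109)/(682 - 4495) = (-60 - 1109)/(-3813) = -1169*(-1/3813) = 1169/3813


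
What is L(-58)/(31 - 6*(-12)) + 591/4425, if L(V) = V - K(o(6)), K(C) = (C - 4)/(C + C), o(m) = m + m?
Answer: -197252/455775 ≈ -0.43278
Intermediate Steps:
o(m) = 2*m
K(C) = (-4 + C)/(2*C) (K(C) = (-4 + C)/((2*C)) = (-4 + C)*(1/(2*C)) = (-4 + C)/(2*C))
L(V) = -1/3 + V (L(V) = V - (-4 + 2*6)/(2*(2*6)) = V - (-4 + 12)/(2*12) = V - 8/(2*12) = V - 1*1/3 = V - 1/3 = -1/3 + V)
L(-58)/(31 - 6*(-12)) + 591/4425 = (-1/3 - 58)/(31 - 6*(-12)) + 591/4425 = -175/(3*(31 + 72)) + 591*(1/4425) = -175/3/103 + 197/1475 = -175/3*1/103 + 197/1475 = -175/309 + 197/1475 = -197252/455775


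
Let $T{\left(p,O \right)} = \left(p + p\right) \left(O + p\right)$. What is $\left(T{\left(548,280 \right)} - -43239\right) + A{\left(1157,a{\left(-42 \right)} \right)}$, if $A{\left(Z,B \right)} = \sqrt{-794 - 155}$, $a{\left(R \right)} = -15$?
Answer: $950727 + i \sqrt{949} \approx 9.5073 \cdot 10^{5} + 30.806 i$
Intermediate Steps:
$A{\left(Z,B \right)} = i \sqrt{949}$ ($A{\left(Z,B \right)} = \sqrt{-949} = i \sqrt{949}$)
$T{\left(p,O \right)} = 2 p \left(O + p\right)$
$\left(T{\left(548,280 \right)} - -43239\right) + A{\left(1157,a{\left(-42 \right)} \right)} = \left(2 \cdot 548 \left(280 + 548\right) - -43239\right) + i \sqrt{949} = \left(2 \cdot 548 \cdot 828 + 43239\right) + i \sqrt{949} = \left(907488 + 43239\right) + i \sqrt{949} = 950727 + i \sqrt{949}$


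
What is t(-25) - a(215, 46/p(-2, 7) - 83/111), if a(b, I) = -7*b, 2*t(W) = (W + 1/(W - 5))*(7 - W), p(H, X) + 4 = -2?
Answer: 16567/15 ≈ 1104.5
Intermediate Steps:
p(H, X) = -6 (p(H, X) = -4 - 2 = -6)
t(W) = (7 - W)*(W + 1/(-5 + W))/2 (t(W) = ((W + 1/(W - 5))*(7 - W))/2 = ((W + 1/(-5 + W))*(7 - W))/2 = ((7 - W)*(W + 1/(-5 + W)))/2 = (7 - W)*(W + 1/(-5 + W))/2)
t(-25) - a(215, 46/p(-2, 7) - 83/111) = (7 - 1*(-25)**3 - 36*(-25) + 12*(-25)**2)/(2*(-5 - 25)) - (-7)*215 = (1/2)*(7 - 1*(-15625) + 900 + 12*625)/(-30) - 1*(-1505) = (1/2)*(-1/30)*(7 + 15625 + 900 + 7500) + 1505 = (1/2)*(-1/30)*24032 + 1505 = -6008/15 + 1505 = 16567/15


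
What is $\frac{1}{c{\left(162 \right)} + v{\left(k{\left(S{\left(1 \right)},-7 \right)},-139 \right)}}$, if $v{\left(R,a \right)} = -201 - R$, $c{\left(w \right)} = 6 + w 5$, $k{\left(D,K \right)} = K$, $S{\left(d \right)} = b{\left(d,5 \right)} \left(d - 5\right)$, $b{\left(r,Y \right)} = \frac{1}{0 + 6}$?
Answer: $\frac{1}{622} \approx 0.0016077$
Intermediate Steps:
$b{\left(r,Y \right)} = \frac{1}{6}$
$S{\left(d \right)} = - \frac{5}{6} + \frac{d}{6}$ ($S{\left(d \right)} = \frac{d - 5}{6} = \frac{-5 + d}{6} = - \frac{5}{6} + \frac{d}{6}$)
$c{\left(w \right)} = 6 + 5 w$
$\frac{1}{c{\left(162 \right)} + v{\left(k{\left(S{\left(1 \right)},-7 \right)},-139 \right)}} = \frac{1}{\left(6 + 5 \cdot 162\right) - 194} = \frac{1}{\left(6 + 810\right) + \left(-201 + 7\right)} = \frac{1}{816 - 194} = \frac{1}{622}$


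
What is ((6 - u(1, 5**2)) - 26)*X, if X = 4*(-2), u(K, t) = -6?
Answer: 112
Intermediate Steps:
X = -8
((6 - u(1, 5**2)) - 26)*X = ((6 - 1*(-6)) - 26)*(-8) = ((6 + 6) - 26)*(-8) = (12 - 26)*(-8) = -14*(-8) = 112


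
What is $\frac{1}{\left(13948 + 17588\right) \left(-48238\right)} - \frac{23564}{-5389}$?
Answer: $\frac{35846347790963}{8197927697952} \approx 4.3726$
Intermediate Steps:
$\frac{1}{\left(13948 + 17588\right) \left(-48238\right)} - \frac{23564}{-5389} = \frac{1}{31536} \left(- \frac{1}{48238}\right) - - \frac{23564}{5389} = \frac{1}{31536} \left(- \frac{1}{48238}\right) + \frac{23564}{5389} = - \frac{1}{1521233568} + \frac{23564}{5389} = \frac{35846347790963}{8197927697952}$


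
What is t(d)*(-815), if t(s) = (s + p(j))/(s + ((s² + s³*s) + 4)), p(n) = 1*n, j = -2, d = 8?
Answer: -2445/2086 ≈ -1.1721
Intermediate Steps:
p(n) = n
t(s) = (-2 + s)/(4 + s + s² + s⁴) (t(s) = (s - 2)/(s + ((s² + s³*s) + 4)) = (-2 + s)/(s + ((s² + s⁴) + 4)) = (-2 + s)/(s + (4 + s² + s⁴)) = (-2 + s)/(4 + s + s² + s⁴))
t(d)*(-815) = ((-2 + 8)/(4 + 8 + 8² + 8⁴))*(-815) = (6/(4 + 8 + 64 + 4096))*(-815) = (6/4172)*(-815) = ((1/4172)*6)*(-815) = (3/2086)*(-815) = -2445/2086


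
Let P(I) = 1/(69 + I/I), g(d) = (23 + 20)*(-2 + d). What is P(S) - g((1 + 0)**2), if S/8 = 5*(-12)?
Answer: 3011/70 ≈ 43.014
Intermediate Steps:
S = -480 (S = 8*(5*(-12)) = 8*(-60) = -480)
g(d) = -86 + 43*d (g(d) = 43*(-2 + d) = -86 + 43*d)
P(I) = 1/70 (P(I) = 1/(69 + 1) = 1/70)
P(S) - g((1 + 0)**2) = 1/70 - (-86 + 43*(1 + 0)**2) = 1/70 - (-86 + 43*1**2) = 1/70 - (-86 + 43*1) = 1/70 - (-86 + 43) = 1/70 - 1*(-43) = 1/70 + 43 = 3011/70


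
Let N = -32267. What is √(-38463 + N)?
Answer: I*√70730 ≈ 265.95*I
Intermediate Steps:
√(-38463 + N) = √(-38463 - 32267) = √(-70730) = I*√70730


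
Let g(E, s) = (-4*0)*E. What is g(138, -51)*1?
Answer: 0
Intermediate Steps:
g(E, s) = 0 (g(E, s) = 0*E = 0)
g(138, -51)*1 = 0*1 = 0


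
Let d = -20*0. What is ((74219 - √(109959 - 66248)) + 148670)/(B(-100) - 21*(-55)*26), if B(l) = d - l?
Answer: 222889/30130 - √43711/30130 ≈ 7.3906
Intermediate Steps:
d = 0
B(l) = -l (B(l) = 0 - l = -l)
((74219 - √(109959 - 66248)) + 148670)/(B(-100) - 21*(-55)*26) = ((74219 - √(109959 - 66248)) + 148670)/(-1*(-100) - 21*(-55)*26) = ((74219 - √43711) + 148670)/(100 + 1155*26) = (222889 - √43711)/(100 + 30030) = (222889 - √43711)/30130 = (222889 - √43711)*(1/30130) = 222889/30130 - √43711/30130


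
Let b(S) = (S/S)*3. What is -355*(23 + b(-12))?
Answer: -9230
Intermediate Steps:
b(S) = 3 (b(S) = 1*3 = 3)
-355*(23 + b(-12)) = -355*(23 + 3) = -355*26 = -9230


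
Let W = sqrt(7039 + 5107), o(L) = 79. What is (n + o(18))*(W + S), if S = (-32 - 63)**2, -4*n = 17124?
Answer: -37923050 - 4202*sqrt(12146) ≈ -3.8386e+7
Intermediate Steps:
n = -4281 (n = -1/4*17124 = -4281)
W = sqrt(12146) ≈ 110.21
S = 9025 (S = (-95)**2 = 9025)
(n + o(18))*(W + S) = (-4281 + 79)*(sqrt(12146) + 9025) = -4202*(9025 + sqrt(12146)) = -37923050 - 4202*sqrt(12146)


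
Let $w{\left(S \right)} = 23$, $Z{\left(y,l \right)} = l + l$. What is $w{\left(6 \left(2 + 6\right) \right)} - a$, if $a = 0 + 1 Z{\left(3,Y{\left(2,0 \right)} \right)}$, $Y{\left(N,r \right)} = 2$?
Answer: $19$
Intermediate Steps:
$Z{\left(y,l \right)} = 2 l$
$a = 4$ ($a = 0 + 1 \cdot 2 \cdot 2 = 0 + 1 \cdot 4 = 0 + 4 = 4$)
$w{\left(6 \left(2 + 6\right) \right)} - a = 23 - 4 = 19$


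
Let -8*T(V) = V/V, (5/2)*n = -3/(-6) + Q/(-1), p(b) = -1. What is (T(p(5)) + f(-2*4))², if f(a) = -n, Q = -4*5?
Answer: 110889/1600 ≈ 69.306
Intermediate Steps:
Q = -20
n = 41/5 (n = 2*(-3/(-6) - 20/(-1))/5 = 2*(-3*(-⅙) - 20*(-1))/5 = 2*(½ + 20)/5 = (⅖)*(41/2) = 41/5 ≈ 8.2000)
T(V) = -⅛ (T(V) = -V/(8*V) = -⅛*1 = -⅛)
f(a) = -41/5 (f(a) = -1*41/5 = -41/5)
(T(p(5)) + f(-2*4))² = (-⅛ - 41/5)² = (-333/40)² = 110889/1600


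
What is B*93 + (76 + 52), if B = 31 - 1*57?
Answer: -2290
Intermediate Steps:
B = -26 (B = 31 - 57 = -26)
B*93 + (76 + 52) = -26*93 + (76 + 52) = -2418 + 128 = -2290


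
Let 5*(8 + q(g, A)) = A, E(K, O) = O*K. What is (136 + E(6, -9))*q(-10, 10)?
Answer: -492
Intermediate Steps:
E(K, O) = K*O
q(g, A) = -8 + A/5
(136 + E(6, -9))*q(-10, 10) = (136 + 6*(-9))*(-8 + (⅕)*10) = (136 - 54)*(-8 + 2) = 82*(-6) = -492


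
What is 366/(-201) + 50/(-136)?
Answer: -9971/4556 ≈ -2.1885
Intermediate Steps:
366/(-201) + 50/(-136) = 366*(-1/201) + 50*(-1/136) = -122/67 - 25/68 = -9971/4556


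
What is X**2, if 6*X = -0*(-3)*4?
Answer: 0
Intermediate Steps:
X = 0 (X = (-0*(-3)*4)/6 = (-3*0*4)/6 = (0*4)/6 = (1/6)*0 = 0)
X**2 = 0**2 = 0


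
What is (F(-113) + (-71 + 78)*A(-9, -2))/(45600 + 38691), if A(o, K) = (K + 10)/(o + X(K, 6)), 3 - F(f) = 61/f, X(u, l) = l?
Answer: -5128/28574649 ≈ -0.00017946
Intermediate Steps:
F(f) = 3 - 61/f
A(o, K) = (10 + K)/(6 + o) (A(o, K) = (K + 10)/(o + 6) = (10 + K)/(6 + o))
(F(-113) + (-71 + 78)*A(-9, -2))/(45600 + 38691) = ((3 - 61/(-113)) + (-71 + 78)*((10 - 2)/(6 - 9)))/(45600 + 38691) = ((3 - 61*(-1/113)) + 7*(8/(-3)))/84291 = ((3 + 61/113) + 7*(-⅓*8))*(1/84291) = (400/113 + 7*(-8/3))*(1/84291) = (400/113 - 56/3)*(1/84291) = -5128/339*1/84291 = -5128/28574649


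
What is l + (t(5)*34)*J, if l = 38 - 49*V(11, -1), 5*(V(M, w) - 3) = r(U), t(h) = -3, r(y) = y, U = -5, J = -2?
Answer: 144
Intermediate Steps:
V(M, w) = 2 (V(M, w) = 3 + (1/5)*(-5) = 3 - 1 = 2)
l = -60 (l = 38 - 49*2 = 38 - 98 = -60)
l + (t(5)*34)*J = -60 - 3*34*(-2) = -60 - 102*(-2) = -60 + 204 = 144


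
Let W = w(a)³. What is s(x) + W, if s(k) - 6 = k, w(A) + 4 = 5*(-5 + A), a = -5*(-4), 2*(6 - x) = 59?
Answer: 715787/2 ≈ 3.5789e+5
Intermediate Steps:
x = -47/2 (x = 6 - ½*59 = 6 - 59/2 = -47/2 ≈ -23.500)
a = 20
w(A) = -29 + 5*A (w(A) = -4 + 5*(-5 + A) = -4 + (-25 + 5*A) = -29 + 5*A)
s(k) = 6 + k
W = 357911 (W = (-29 + 5*20)³ = (-29 + 100)³ = 71³ = 357911)
s(x) + W = (6 - 47/2) + 357911 = -35/2 + 357911 = 715787/2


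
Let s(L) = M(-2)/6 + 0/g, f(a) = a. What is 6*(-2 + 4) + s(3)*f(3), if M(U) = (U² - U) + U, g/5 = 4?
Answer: 14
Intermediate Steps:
g = 20 (g = 5*4 = 20)
M(U) = U²
s(L) = ⅔ (s(L) = (-2)²/6 + 0/20 = 4*(⅙) + 0*(1/20) = ⅔ + 0 = ⅔)
6*(-2 + 4) + s(3)*f(3) = 6*(-2 + 4) + (⅔)*3 = 6*2 + 2 = 12 + 2 = 14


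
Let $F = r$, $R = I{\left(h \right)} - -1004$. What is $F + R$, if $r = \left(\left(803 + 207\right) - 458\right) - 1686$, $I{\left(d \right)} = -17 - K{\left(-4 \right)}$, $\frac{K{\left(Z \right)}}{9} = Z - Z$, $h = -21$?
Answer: $-147$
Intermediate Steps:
$K{\left(Z \right)} = 0$ ($K{\left(Z \right)} = 9 \left(Z - Z\right) = 9 \cdot 0 = 0$)
$I{\left(d \right)} = -17$ ($I{\left(d \right)} = -17 - 0 = -17 + 0 = -17$)
$R = 987$ ($R = -17 - -1004 = -17 + 1004 = 987$)
$r = -1134$ ($r = \left(1010 - 458\right) - 1686 = 552 - 1686 = -1134$)
$F = -1134$
$F + R = -1134 + 987 = -147$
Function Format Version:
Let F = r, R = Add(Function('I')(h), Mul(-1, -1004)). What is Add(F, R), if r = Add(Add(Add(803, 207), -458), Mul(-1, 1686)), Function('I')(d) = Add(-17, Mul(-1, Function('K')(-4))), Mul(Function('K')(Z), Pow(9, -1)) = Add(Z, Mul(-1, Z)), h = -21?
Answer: -147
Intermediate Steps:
Function('K')(Z) = 0 (Function('K')(Z) = Mul(9, Add(Z, Mul(-1, Z))) = Mul(9, 0) = 0)
Function('I')(d) = -17 (Function('I')(d) = Add(-17, Mul(-1, 0)) = Add(-17, 0) = -17)
R = 987 (R = Add(-17, Mul(-1, -1004)) = Add(-17, 1004) = 987)
r = -1134 (r = Add(Add(1010, -458), -1686) = Add(552, -1686) = -1134)
F = -1134
Add(F, R) = Add(-1134, 987) = -147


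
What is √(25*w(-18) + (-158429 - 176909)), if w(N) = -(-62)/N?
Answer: I*√3018817/3 ≈ 579.16*I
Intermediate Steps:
w(N) = 62/N
√(25*w(-18) + (-158429 - 176909)) = √(25*(62/(-18)) + (-158429 - 176909)) = √(25*(62*(-1/18)) - 335338) = √(25*(-31/9) - 335338) = √(-775/9 - 335338) = √(-3018817/9) = I*√3018817/3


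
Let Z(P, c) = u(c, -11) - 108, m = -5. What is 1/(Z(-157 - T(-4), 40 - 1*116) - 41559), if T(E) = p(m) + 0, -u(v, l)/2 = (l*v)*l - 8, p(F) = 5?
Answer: -1/23259 ≈ -4.2994e-5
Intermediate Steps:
u(v, l) = 16 - 2*v*l**2 (u(v, l) = -2*((l*v)*l - 8) = -2*(v*l**2 - 8) = -2*(-8 + v*l**2) = 16 - 2*v*l**2)
T(E) = 5 (T(E) = 5 + 0 = 5)
Z(P, c) = -92 - 242*c (Z(P, c) = (16 - 2*c*(-11)**2) - 108 = (16 - 2*c*121) - 108 = (16 - 242*c) - 108 = -92 - 242*c)
1/(Z(-157 - T(-4), 40 - 1*116) - 41559) = 1/((-92 - 242*(40 - 1*116)) - 41559) = 1/((-92 - 242*(40 - 116)) - 41559) = 1/((-92 - 242*(-76)) - 41559) = 1/((-92 + 18392) - 41559) = 1/(18300 - 41559) = 1/(-23259) = -1/23259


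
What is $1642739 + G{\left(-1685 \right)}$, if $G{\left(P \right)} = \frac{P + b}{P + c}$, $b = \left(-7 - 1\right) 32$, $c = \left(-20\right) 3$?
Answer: $\frac{2866581496}{1745} \approx 1.6427 \cdot 10^{6}$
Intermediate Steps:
$c = -60$
$b = -256$ ($b = \left(-7 - 1\right) 32 = \left(-8\right) 32 = -256$)
$G{\left(P \right)} = \frac{-256 + P}{-60 + P}$ ($G{\left(P \right)} = \frac{P - 256}{P - 60} = \frac{-256 + P}{-60 + P}$)
$1642739 + G{\left(-1685 \right)} = 1642739 + \frac{-256 - 1685}{-60 - 1685} = 1642739 + \frac{1}{-1745} \left(-1941\right) = 1642739 - - \frac{1941}{1745} = 1642739 + \frac{1941}{1745} = \frac{2866581496}{1745}$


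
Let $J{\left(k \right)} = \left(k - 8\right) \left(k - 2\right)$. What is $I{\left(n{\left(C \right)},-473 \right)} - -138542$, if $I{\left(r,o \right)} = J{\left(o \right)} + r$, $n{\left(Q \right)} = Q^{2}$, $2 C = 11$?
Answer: $\frac{1468189}{4} \approx 3.6705 \cdot 10^{5}$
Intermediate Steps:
$C = \frac{11}{2}$ ($C = \frac{1}{2} \cdot 11 = \frac{11}{2} \approx 5.5$)
$J{\left(k \right)} = \left(-8 + k\right) \left(-2 + k\right)$
$I{\left(r,o \right)} = 16 + r + o^{2} - 10 o$ ($I{\left(r,o \right)} = \left(16 + o^{2} - 10 o\right) + r = 16 + r + o^{2} - 10 o$)
$I{\left(n{\left(C \right)},-473 \right)} - -138542 = \left(16 + \left(\frac{11}{2}\right)^{2} + \left(-473\right)^{2} - -4730\right) - -138542 = \left(16 + \frac{121}{4} + 223729 + 4730\right) + 138542 = \frac{914021}{4} + 138542 = \frac{1468189}{4}$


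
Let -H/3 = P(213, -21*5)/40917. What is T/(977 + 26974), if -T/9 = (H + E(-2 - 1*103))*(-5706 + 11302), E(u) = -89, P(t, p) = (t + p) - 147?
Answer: 20377811616/127074563 ≈ 160.36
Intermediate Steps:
P(t, p) = -147 + p + t (P(t, p) = (p + t) - 147 = -147 + p + t)
H = 39/13639 (H = -3*(-147 - 21*5 + 213)/40917 = -3*(-147 - 105 + 213)/40917 = -(-117)/40917 = -3*(-13/13639) = 39/13639 ≈ 0.0028594)
T = 61133434848/13639 (T = -9*(39/13639 - 89)*(-5706 + 11302) = -(-10924488)*5596/13639 = -9*(-6792603872/13639) = 61133434848/13639 ≈ 4.4822e+6)
T/(977 + 26974) = 61133434848/(13639*(977 + 26974)) = (61133434848/13639)/27951 = (61133434848/13639)*(1/27951) = 20377811616/127074563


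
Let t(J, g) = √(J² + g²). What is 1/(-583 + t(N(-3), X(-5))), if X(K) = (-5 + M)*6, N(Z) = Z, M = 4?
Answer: -583/339844 - 3*√5/339844 ≈ -0.0017352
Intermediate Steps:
X(K) = -6 (X(K) = (-5 + 4)*6 = -1*6 = -6)
1/(-583 + t(N(-3), X(-5))) = 1/(-583 + √((-3)² + (-6)²)) = 1/(-583 + √(9 + 36)) = 1/(-583 + √45) = 1/(-583 + 3*√5)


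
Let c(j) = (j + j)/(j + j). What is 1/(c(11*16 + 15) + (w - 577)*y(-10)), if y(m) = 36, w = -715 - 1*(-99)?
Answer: -1/42947 ≈ -2.3285e-5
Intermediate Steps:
w = -616 (w = -715 + 99 = -616)
c(j) = 1 (c(j) = (2*j)/((2*j)) = (2*j)*(1/(2*j)) = 1)
1/(c(11*16 + 15) + (w - 577)*y(-10)) = 1/(1 + (-616 - 577)*36) = 1/(1 - 1193*36) = 1/(1 - 42948) = 1/(-42947) = -1/42947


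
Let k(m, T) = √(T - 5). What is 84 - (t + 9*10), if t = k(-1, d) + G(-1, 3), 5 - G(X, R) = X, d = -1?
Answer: -12 - I*√6 ≈ -12.0 - 2.4495*I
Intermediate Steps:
G(X, R) = 5 - X
k(m, T) = √(-5 + T)
t = 6 + I*√6 (t = √(-5 - 1) + (5 - 1*(-1)) = √(-6) + (5 + 1) = I*√6 + 6 = 6 + I*√6 ≈ 6.0 + 2.4495*I)
84 - (t + 9*10) = 84 - ((6 + I*√6) + 9*10) = 84 - ((6 + I*√6) + 90) = 84 - (96 + I*√6) = 84 + (-96 - I*√6) = -12 - I*√6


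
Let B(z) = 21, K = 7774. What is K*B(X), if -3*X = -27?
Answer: 163254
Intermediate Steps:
X = 9 (X = -⅓*(-27) = 9)
K*B(X) = 7774*21 = 163254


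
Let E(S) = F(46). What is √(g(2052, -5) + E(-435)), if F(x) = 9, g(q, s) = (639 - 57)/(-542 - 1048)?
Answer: 4*√37895/265 ≈ 2.9384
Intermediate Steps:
g(q, s) = -97/265 (g(q, s) = 582/(-1590) = 582*(-1/1590) = -97/265)
E(S) = 9
√(g(2052, -5) + E(-435)) = √(-97/265 + 9) = √(2288/265) = 4*√37895/265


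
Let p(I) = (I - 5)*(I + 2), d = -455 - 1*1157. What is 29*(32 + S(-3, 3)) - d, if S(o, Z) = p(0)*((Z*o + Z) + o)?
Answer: 5150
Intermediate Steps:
d = -1612 (d = -455 - 1157 = -1612)
p(I) = (-5 + I)*(2 + I)
S(o, Z) = -10*Z - 10*o - 10*Z*o (S(o, Z) = (-10 + 0² - 3*0)*((Z*o + Z) + o) = (-10 + 0 + 0)*((Z + Z*o) + o) = -10*(Z + o + Z*o) = -10*Z - 10*o - 10*Z*o)
29*(32 + S(-3, 3)) - d = 29*(32 + (-10*3 - 10*(-3) - 10*3*(-3))) - 1*(-1612) = 29*(32 + (-30 + 30 + 90)) + 1612 = 29*(32 + 90) + 1612 = 29*122 + 1612 = 3538 + 1612 = 5150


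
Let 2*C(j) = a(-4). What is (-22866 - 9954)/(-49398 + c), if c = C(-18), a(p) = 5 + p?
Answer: 13128/19759 ≈ 0.66441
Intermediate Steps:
C(j) = ½ (C(j) = (5 - 4)/2 = (½)*1 = ½)
c = ½ ≈ 0.50000
(-22866 - 9954)/(-49398 + c) = (-22866 - 9954)/(-49398 + ½) = -32820/(-98795/2) = -32820*(-2/98795) = 13128/19759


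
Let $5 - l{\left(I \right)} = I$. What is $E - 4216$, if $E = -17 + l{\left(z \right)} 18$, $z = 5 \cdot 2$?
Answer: $-4323$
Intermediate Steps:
$z = 10$
$l{\left(I \right)} = 5 - I$
$E = -107$ ($E = -17 + \left(5 - 10\right) 18 = -17 - 90 = -107$)
$E - 4216 = -107 - 4216 = -4323$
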